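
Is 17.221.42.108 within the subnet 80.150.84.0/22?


Subnet network: 80.150.84.0
Test IP AND mask: 17.221.40.0
No, 17.221.42.108 is not in 80.150.84.0/22


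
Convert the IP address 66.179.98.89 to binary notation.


66 = 01000010
179 = 10110011
98 = 01100010
89 = 01011001
Binary: 01000010.10110011.01100010.01011001


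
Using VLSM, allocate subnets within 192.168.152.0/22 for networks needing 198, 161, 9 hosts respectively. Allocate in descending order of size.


198 hosts -> /24 (254 usable): 192.168.152.0/24
161 hosts -> /24 (254 usable): 192.168.153.0/24
9 hosts -> /28 (14 usable): 192.168.154.0/28
Allocation: 192.168.152.0/24 (198 hosts, 254 usable); 192.168.153.0/24 (161 hosts, 254 usable); 192.168.154.0/28 (9 hosts, 14 usable)


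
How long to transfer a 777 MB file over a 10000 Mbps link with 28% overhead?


Effective throughput = 10000 * (1 - 28/100) = 7200 Mbps
File size in Mb = 777 * 8 = 6216 Mb
Time = 6216 / 7200
Time = 0.8633 seconds


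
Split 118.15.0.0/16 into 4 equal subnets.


New prefix = 16 + 2 = 18
Each subnet has 16384 addresses
  118.15.0.0/18
  118.15.64.0/18
  118.15.128.0/18
  118.15.192.0/18
Subnets: 118.15.0.0/18, 118.15.64.0/18, 118.15.128.0/18, 118.15.192.0/18


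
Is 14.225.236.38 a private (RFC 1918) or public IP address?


RFC 1918 private ranges:
  10.0.0.0/8 (10.0.0.0 - 10.255.255.255)
  172.16.0.0/12 (172.16.0.0 - 172.31.255.255)
  192.168.0.0/16 (192.168.0.0 - 192.168.255.255)
Public (not in any RFC 1918 range)


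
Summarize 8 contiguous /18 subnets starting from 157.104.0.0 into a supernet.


Original prefix: /18
Number of subnets: 8 = 2^3
New prefix = 18 - 3 = 15
Supernet: 157.104.0.0/15


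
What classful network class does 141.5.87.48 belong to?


First octet: 141
Binary: 10001101
10xxxxxx -> Class B (128-191)
Class B, default mask 255.255.0.0 (/16)


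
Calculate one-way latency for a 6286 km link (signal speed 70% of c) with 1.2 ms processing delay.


Speed = 0.7 * 3e5 km/s = 210000 km/s
Propagation delay = 6286 / 210000 = 0.0299 s = 29.9333 ms
Processing delay = 1.2 ms
Total one-way latency = 31.1333 ms


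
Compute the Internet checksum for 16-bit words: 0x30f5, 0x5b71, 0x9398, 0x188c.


Sum all words (with carry folding):
+ 0x30f5 = 0x30f5
+ 0x5b71 = 0x8c66
+ 0x9398 = 0x1fff
+ 0x188c = 0x388b
One's complement: ~0x388b
Checksum = 0xc774


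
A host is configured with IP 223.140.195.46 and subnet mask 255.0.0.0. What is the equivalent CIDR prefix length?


Binary: 11111111.00000000.00000000.00000000
Count leading 1s
Prefix: /8


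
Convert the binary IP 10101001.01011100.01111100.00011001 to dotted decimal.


10101001 = 169
01011100 = 92
01111100 = 124
00011001 = 25
IP: 169.92.124.25


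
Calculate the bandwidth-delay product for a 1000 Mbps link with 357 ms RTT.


BDP = bandwidth * RTT
= 1000 Mbps * 357 ms
= 1000 * 1e6 * 357 / 1000 bits
= 357000000 bits
= 44625000 bytes
= 43579.1016 KB
BDP = 357000000 bits (44625000 bytes)


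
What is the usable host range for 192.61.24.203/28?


Network: 192.61.24.192
Broadcast: 192.61.24.207
First usable = network + 1
Last usable = broadcast - 1
Range: 192.61.24.193 to 192.61.24.206


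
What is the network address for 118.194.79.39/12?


IP:   01110110.11000010.01001111.00100111
Mask: 11111111.11110000.00000000.00000000
AND operation:
Net:  01110110.11000000.00000000.00000000
Network: 118.192.0.0/12


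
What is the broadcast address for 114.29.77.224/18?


Network: 114.29.64.0/18
Host bits = 14
Set all host bits to 1:
Broadcast: 114.29.127.255


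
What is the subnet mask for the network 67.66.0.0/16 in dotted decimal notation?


/16 means 16 network bits, 16 host bits
Binary: 11111111111111110000000000000000
Mask: 255.255.0.0


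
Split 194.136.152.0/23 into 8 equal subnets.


New prefix = 23 + 3 = 26
Each subnet has 64 addresses
  194.136.152.0/26
  194.136.152.64/26
  194.136.152.128/26
  194.136.152.192/26
  194.136.153.0/26
  194.136.153.64/26
  194.136.153.128/26
  194.136.153.192/26
Subnets: 194.136.152.0/26, 194.136.152.64/26, 194.136.152.128/26, 194.136.152.192/26, 194.136.153.0/26, 194.136.153.64/26, 194.136.153.128/26, 194.136.153.192/26


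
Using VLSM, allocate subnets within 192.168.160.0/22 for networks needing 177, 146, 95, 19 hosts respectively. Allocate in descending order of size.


177 hosts -> /24 (254 usable): 192.168.160.0/24
146 hosts -> /24 (254 usable): 192.168.161.0/24
95 hosts -> /25 (126 usable): 192.168.162.0/25
19 hosts -> /27 (30 usable): 192.168.162.128/27
Allocation: 192.168.160.0/24 (177 hosts, 254 usable); 192.168.161.0/24 (146 hosts, 254 usable); 192.168.162.0/25 (95 hosts, 126 usable); 192.168.162.128/27 (19 hosts, 30 usable)


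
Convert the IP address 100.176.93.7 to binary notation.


100 = 01100100
176 = 10110000
93 = 01011101
7 = 00000111
Binary: 01100100.10110000.01011101.00000111


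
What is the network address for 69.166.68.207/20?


IP:   01000101.10100110.01000100.11001111
Mask: 11111111.11111111.11110000.00000000
AND operation:
Net:  01000101.10100110.01000000.00000000
Network: 69.166.64.0/20


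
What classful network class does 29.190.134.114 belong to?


First octet: 29
Binary: 00011101
0xxxxxxx -> Class A (1-126)
Class A, default mask 255.0.0.0 (/8)


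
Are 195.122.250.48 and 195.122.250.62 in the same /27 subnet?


Mask: 255.255.255.224
195.122.250.48 AND mask = 195.122.250.32
195.122.250.62 AND mask = 195.122.250.32
Yes, same subnet (195.122.250.32)


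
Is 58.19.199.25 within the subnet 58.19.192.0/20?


Subnet network: 58.19.192.0
Test IP AND mask: 58.19.192.0
Yes, 58.19.199.25 is in 58.19.192.0/20


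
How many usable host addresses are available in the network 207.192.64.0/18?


Host bits = 32 - 18 = 14
Total addresses = 2^14 = 16384
Usable = total - 2 (network and broadcast)
Usable hosts: 16382


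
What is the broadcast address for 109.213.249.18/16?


Network: 109.213.0.0/16
Host bits = 16
Set all host bits to 1:
Broadcast: 109.213.255.255


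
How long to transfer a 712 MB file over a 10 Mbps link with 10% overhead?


Effective throughput = 10 * (1 - 10/100) = 9 Mbps
File size in Mb = 712 * 8 = 5696 Mb
Time = 5696 / 9
Time = 632.8889 seconds


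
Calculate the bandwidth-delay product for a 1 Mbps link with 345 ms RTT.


BDP = bandwidth * RTT
= 1 Mbps * 345 ms
= 1 * 1e6 * 345 / 1000 bits
= 345000 bits
= 43125 bytes
= 42.1143 KB
BDP = 345000 bits (43125 bytes)


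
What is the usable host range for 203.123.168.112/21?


Network: 203.123.168.0
Broadcast: 203.123.175.255
First usable = network + 1
Last usable = broadcast - 1
Range: 203.123.168.1 to 203.123.175.254


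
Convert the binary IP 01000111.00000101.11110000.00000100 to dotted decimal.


01000111 = 71
00000101 = 5
11110000 = 240
00000100 = 4
IP: 71.5.240.4


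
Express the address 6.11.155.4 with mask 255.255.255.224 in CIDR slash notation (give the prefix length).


Binary: 11111111.11111111.11111111.11100000
Count leading 1s
Prefix: /27


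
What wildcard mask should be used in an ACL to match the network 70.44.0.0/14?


Subnet mask: 255.252.0.0
Wildcard = 255.255.255.255 - subnet mask
255 - 255 = 0
255 - 252 = 3
255 - 0 = 255
255 - 0 = 255
Wildcard: 0.3.255.255


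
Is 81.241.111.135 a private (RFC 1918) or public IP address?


RFC 1918 private ranges:
  10.0.0.0/8 (10.0.0.0 - 10.255.255.255)
  172.16.0.0/12 (172.16.0.0 - 172.31.255.255)
  192.168.0.0/16 (192.168.0.0 - 192.168.255.255)
Public (not in any RFC 1918 range)


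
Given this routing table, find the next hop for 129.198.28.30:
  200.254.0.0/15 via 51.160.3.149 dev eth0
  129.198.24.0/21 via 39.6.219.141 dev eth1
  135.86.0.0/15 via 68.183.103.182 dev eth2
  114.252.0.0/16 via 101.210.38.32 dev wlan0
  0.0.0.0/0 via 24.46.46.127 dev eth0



Longest prefix match for 129.198.28.30:
  /15 200.254.0.0: no
  /21 129.198.24.0: MATCH
  /15 135.86.0.0: no
  /16 114.252.0.0: no
  /0 0.0.0.0: MATCH
Selected: next-hop 39.6.219.141 via eth1 (matched /21)


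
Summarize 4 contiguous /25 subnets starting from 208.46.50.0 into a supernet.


Original prefix: /25
Number of subnets: 4 = 2^2
New prefix = 25 - 2 = 23
Supernet: 208.46.50.0/23


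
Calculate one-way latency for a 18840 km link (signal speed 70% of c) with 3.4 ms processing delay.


Speed = 0.7 * 3e5 km/s = 210000 km/s
Propagation delay = 18840 / 210000 = 0.0897 s = 89.7143 ms
Processing delay = 3.4 ms
Total one-way latency = 93.1143 ms


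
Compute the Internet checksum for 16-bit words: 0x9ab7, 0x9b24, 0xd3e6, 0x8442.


Sum all words (with carry folding):
+ 0x9ab7 = 0x9ab7
+ 0x9b24 = 0x35dc
+ 0xd3e6 = 0x09c3
+ 0x8442 = 0x8e05
One's complement: ~0x8e05
Checksum = 0x71fa


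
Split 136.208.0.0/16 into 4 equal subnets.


New prefix = 16 + 2 = 18
Each subnet has 16384 addresses
  136.208.0.0/18
  136.208.64.0/18
  136.208.128.0/18
  136.208.192.0/18
Subnets: 136.208.0.0/18, 136.208.64.0/18, 136.208.128.0/18, 136.208.192.0/18


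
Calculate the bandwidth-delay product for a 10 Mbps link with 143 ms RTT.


BDP = bandwidth * RTT
= 10 Mbps * 143 ms
= 10 * 1e6 * 143 / 1000 bits
= 1430000 bits
= 178750 bytes
= 174.5605 KB
BDP = 1430000 bits (178750 bytes)


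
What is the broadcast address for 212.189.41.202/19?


Network: 212.189.32.0/19
Host bits = 13
Set all host bits to 1:
Broadcast: 212.189.63.255


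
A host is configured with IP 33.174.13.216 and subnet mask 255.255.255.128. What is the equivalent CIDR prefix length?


Binary: 11111111.11111111.11111111.10000000
Count leading 1s
Prefix: /25


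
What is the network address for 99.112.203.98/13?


IP:   01100011.01110000.11001011.01100010
Mask: 11111111.11111000.00000000.00000000
AND operation:
Net:  01100011.01110000.00000000.00000000
Network: 99.112.0.0/13


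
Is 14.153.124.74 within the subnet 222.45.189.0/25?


Subnet network: 222.45.189.0
Test IP AND mask: 14.153.124.0
No, 14.153.124.74 is not in 222.45.189.0/25


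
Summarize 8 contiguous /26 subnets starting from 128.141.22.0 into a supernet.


Original prefix: /26
Number of subnets: 8 = 2^3
New prefix = 26 - 3 = 23
Supernet: 128.141.22.0/23


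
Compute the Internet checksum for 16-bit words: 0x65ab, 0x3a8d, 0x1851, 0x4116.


Sum all words (with carry folding):
+ 0x65ab = 0x65ab
+ 0x3a8d = 0xa038
+ 0x1851 = 0xb889
+ 0x4116 = 0xf99f
One's complement: ~0xf99f
Checksum = 0x0660


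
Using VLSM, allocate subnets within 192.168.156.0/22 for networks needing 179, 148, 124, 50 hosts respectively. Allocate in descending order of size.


179 hosts -> /24 (254 usable): 192.168.156.0/24
148 hosts -> /24 (254 usable): 192.168.157.0/24
124 hosts -> /25 (126 usable): 192.168.158.0/25
50 hosts -> /26 (62 usable): 192.168.158.128/26
Allocation: 192.168.156.0/24 (179 hosts, 254 usable); 192.168.157.0/24 (148 hosts, 254 usable); 192.168.158.0/25 (124 hosts, 126 usable); 192.168.158.128/26 (50 hosts, 62 usable)


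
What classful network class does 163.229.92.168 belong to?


First octet: 163
Binary: 10100011
10xxxxxx -> Class B (128-191)
Class B, default mask 255.255.0.0 (/16)


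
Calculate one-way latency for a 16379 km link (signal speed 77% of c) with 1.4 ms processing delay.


Speed = 0.77 * 3e5 km/s = 231000 km/s
Propagation delay = 16379 / 231000 = 0.0709 s = 70.9048 ms
Processing delay = 1.4 ms
Total one-way latency = 72.3048 ms


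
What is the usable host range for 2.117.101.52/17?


Network: 2.117.0.0
Broadcast: 2.117.127.255
First usable = network + 1
Last usable = broadcast - 1
Range: 2.117.0.1 to 2.117.127.254


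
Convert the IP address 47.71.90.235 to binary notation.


47 = 00101111
71 = 01000111
90 = 01011010
235 = 11101011
Binary: 00101111.01000111.01011010.11101011


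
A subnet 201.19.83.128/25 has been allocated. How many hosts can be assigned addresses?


Host bits = 32 - 25 = 7
Total addresses = 2^7 = 128
Usable = total - 2 (network and broadcast)
Usable hosts: 126


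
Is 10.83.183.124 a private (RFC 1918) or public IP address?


RFC 1918 private ranges:
  10.0.0.0/8 (10.0.0.0 - 10.255.255.255)
  172.16.0.0/12 (172.16.0.0 - 172.31.255.255)
  192.168.0.0/16 (192.168.0.0 - 192.168.255.255)
Private (in 10.0.0.0/8)


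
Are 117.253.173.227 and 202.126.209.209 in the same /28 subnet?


Mask: 255.255.255.240
117.253.173.227 AND mask = 117.253.173.224
202.126.209.209 AND mask = 202.126.209.208
No, different subnets (117.253.173.224 vs 202.126.209.208)


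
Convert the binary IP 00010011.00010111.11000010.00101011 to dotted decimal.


00010011 = 19
00010111 = 23
11000010 = 194
00101011 = 43
IP: 19.23.194.43


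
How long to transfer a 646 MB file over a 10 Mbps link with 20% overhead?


Effective throughput = 10 * (1 - 20/100) = 8 Mbps
File size in Mb = 646 * 8 = 5168 Mb
Time = 5168 / 8
Time = 646 seconds


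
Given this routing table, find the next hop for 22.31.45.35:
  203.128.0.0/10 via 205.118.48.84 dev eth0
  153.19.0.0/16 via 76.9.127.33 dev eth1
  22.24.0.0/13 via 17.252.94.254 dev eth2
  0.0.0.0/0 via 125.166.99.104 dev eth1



Longest prefix match for 22.31.45.35:
  /10 203.128.0.0: no
  /16 153.19.0.0: no
  /13 22.24.0.0: MATCH
  /0 0.0.0.0: MATCH
Selected: next-hop 17.252.94.254 via eth2 (matched /13)


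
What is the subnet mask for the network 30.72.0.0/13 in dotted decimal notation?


/13 means 13 network bits, 19 host bits
Binary: 11111111111110000000000000000000
Mask: 255.248.0.0


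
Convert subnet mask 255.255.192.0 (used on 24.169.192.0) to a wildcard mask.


Subnet mask: 255.255.192.0
Wildcard = 255.255.255.255 - subnet mask
255 - 255 = 0
255 - 255 = 0
255 - 192 = 63
255 - 0 = 255
Wildcard: 0.0.63.255


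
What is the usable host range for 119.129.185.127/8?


Network: 119.0.0.0
Broadcast: 119.255.255.255
First usable = network + 1
Last usable = broadcast - 1
Range: 119.0.0.1 to 119.255.255.254


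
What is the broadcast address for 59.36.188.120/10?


Network: 59.0.0.0/10
Host bits = 22
Set all host bits to 1:
Broadcast: 59.63.255.255


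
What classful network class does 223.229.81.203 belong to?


First octet: 223
Binary: 11011111
110xxxxx -> Class C (192-223)
Class C, default mask 255.255.255.0 (/24)


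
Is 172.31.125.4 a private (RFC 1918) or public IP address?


RFC 1918 private ranges:
  10.0.0.0/8 (10.0.0.0 - 10.255.255.255)
  172.16.0.0/12 (172.16.0.0 - 172.31.255.255)
  192.168.0.0/16 (192.168.0.0 - 192.168.255.255)
Private (in 172.16.0.0/12)


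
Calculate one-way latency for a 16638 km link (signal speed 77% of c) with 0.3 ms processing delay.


Speed = 0.77 * 3e5 km/s = 231000 km/s
Propagation delay = 16638 / 231000 = 0.072 s = 72.026 ms
Processing delay = 0.3 ms
Total one-way latency = 72.326 ms


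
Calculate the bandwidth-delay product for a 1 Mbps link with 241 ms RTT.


BDP = bandwidth * RTT
= 1 Mbps * 241 ms
= 1 * 1e6 * 241 / 1000 bits
= 241000 bits
= 30125 bytes
= 29.4189 KB
BDP = 241000 bits (30125 bytes)


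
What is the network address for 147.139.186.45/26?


IP:   10010011.10001011.10111010.00101101
Mask: 11111111.11111111.11111111.11000000
AND operation:
Net:  10010011.10001011.10111010.00000000
Network: 147.139.186.0/26


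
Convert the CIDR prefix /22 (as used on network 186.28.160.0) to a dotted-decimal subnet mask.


/22 means 22 network bits, 10 host bits
Binary: 11111111111111111111110000000000
Mask: 255.255.252.0


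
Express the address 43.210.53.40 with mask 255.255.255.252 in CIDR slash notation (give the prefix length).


Binary: 11111111.11111111.11111111.11111100
Count leading 1s
Prefix: /30


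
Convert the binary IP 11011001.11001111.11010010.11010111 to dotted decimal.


11011001 = 217
11001111 = 207
11010010 = 210
11010111 = 215
IP: 217.207.210.215


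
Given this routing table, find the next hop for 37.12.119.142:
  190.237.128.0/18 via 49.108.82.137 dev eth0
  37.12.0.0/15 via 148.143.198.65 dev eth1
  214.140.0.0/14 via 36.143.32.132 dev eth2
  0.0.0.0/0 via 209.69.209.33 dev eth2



Longest prefix match for 37.12.119.142:
  /18 190.237.128.0: no
  /15 37.12.0.0: MATCH
  /14 214.140.0.0: no
  /0 0.0.0.0: MATCH
Selected: next-hop 148.143.198.65 via eth1 (matched /15)


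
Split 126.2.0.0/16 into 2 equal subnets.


New prefix = 16 + 1 = 17
Each subnet has 32768 addresses
  126.2.0.0/17
  126.2.128.0/17
Subnets: 126.2.0.0/17, 126.2.128.0/17


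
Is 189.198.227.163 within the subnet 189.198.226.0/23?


Subnet network: 189.198.226.0
Test IP AND mask: 189.198.226.0
Yes, 189.198.227.163 is in 189.198.226.0/23


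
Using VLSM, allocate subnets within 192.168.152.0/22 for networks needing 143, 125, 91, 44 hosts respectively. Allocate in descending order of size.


143 hosts -> /24 (254 usable): 192.168.152.0/24
125 hosts -> /25 (126 usable): 192.168.153.0/25
91 hosts -> /25 (126 usable): 192.168.153.128/25
44 hosts -> /26 (62 usable): 192.168.154.0/26
Allocation: 192.168.152.0/24 (143 hosts, 254 usable); 192.168.153.0/25 (125 hosts, 126 usable); 192.168.153.128/25 (91 hosts, 126 usable); 192.168.154.0/26 (44 hosts, 62 usable)


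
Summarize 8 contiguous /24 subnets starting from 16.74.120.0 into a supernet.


Original prefix: /24
Number of subnets: 8 = 2^3
New prefix = 24 - 3 = 21
Supernet: 16.74.120.0/21


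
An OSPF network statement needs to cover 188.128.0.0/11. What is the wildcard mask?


Subnet mask: 255.224.0.0
Wildcard = 255.255.255.255 - subnet mask
255 - 255 = 0
255 - 224 = 31
255 - 0 = 255
255 - 0 = 255
Wildcard: 0.31.255.255


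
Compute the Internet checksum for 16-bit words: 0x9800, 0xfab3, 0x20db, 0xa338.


Sum all words (with carry folding):
+ 0x9800 = 0x9800
+ 0xfab3 = 0x92b4
+ 0x20db = 0xb38f
+ 0xa338 = 0x56c8
One's complement: ~0x56c8
Checksum = 0xa937


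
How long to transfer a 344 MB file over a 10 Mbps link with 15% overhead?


Effective throughput = 10 * (1 - 15/100) = 8.5 Mbps
File size in Mb = 344 * 8 = 2752 Mb
Time = 2752 / 8.5
Time = 323.7647 seconds


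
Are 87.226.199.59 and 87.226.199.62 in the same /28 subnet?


Mask: 255.255.255.240
87.226.199.59 AND mask = 87.226.199.48
87.226.199.62 AND mask = 87.226.199.48
Yes, same subnet (87.226.199.48)


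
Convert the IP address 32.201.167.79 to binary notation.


32 = 00100000
201 = 11001001
167 = 10100111
79 = 01001111
Binary: 00100000.11001001.10100111.01001111


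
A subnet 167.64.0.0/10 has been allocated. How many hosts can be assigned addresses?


Host bits = 32 - 10 = 22
Total addresses = 2^22 = 4194304
Usable = total - 2 (network and broadcast)
Usable hosts: 4194302


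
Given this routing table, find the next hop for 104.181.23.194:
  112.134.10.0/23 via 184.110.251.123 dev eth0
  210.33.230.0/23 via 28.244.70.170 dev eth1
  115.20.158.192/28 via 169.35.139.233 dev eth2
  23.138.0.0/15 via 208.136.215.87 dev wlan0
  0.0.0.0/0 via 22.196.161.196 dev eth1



Longest prefix match for 104.181.23.194:
  /23 112.134.10.0: no
  /23 210.33.230.0: no
  /28 115.20.158.192: no
  /15 23.138.0.0: no
  /0 0.0.0.0: MATCH
Selected: next-hop 22.196.161.196 via eth1 (matched /0)


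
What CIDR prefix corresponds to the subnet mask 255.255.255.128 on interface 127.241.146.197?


Binary: 11111111.11111111.11111111.10000000
Count leading 1s
Prefix: /25


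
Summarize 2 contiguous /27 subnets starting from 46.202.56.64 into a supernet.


Original prefix: /27
Number of subnets: 2 = 2^1
New prefix = 27 - 1 = 26
Supernet: 46.202.56.64/26


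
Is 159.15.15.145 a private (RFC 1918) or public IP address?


RFC 1918 private ranges:
  10.0.0.0/8 (10.0.0.0 - 10.255.255.255)
  172.16.0.0/12 (172.16.0.0 - 172.31.255.255)
  192.168.0.0/16 (192.168.0.0 - 192.168.255.255)
Public (not in any RFC 1918 range)


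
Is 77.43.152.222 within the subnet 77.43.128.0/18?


Subnet network: 77.43.128.0
Test IP AND mask: 77.43.128.0
Yes, 77.43.152.222 is in 77.43.128.0/18


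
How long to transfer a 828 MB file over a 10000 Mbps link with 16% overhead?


Effective throughput = 10000 * (1 - 16/100) = 8400 Mbps
File size in Mb = 828 * 8 = 6624 Mb
Time = 6624 / 8400
Time = 0.7886 seconds


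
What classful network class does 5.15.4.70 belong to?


First octet: 5
Binary: 00000101
0xxxxxxx -> Class A (1-126)
Class A, default mask 255.0.0.0 (/8)


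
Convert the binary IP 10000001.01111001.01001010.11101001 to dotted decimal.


10000001 = 129
01111001 = 121
01001010 = 74
11101001 = 233
IP: 129.121.74.233


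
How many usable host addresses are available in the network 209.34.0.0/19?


Host bits = 32 - 19 = 13
Total addresses = 2^13 = 8192
Usable = total - 2 (network and broadcast)
Usable hosts: 8190


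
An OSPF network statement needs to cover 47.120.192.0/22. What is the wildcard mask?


Subnet mask: 255.255.252.0
Wildcard = 255.255.255.255 - subnet mask
255 - 255 = 0
255 - 255 = 0
255 - 252 = 3
255 - 0 = 255
Wildcard: 0.0.3.255


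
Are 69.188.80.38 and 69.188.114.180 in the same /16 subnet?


Mask: 255.255.0.0
69.188.80.38 AND mask = 69.188.0.0
69.188.114.180 AND mask = 69.188.0.0
Yes, same subnet (69.188.0.0)


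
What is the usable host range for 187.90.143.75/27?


Network: 187.90.143.64
Broadcast: 187.90.143.95
First usable = network + 1
Last usable = broadcast - 1
Range: 187.90.143.65 to 187.90.143.94


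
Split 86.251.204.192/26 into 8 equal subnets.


New prefix = 26 + 3 = 29
Each subnet has 8 addresses
  86.251.204.192/29
  86.251.204.200/29
  86.251.204.208/29
  86.251.204.216/29
  86.251.204.224/29
  86.251.204.232/29
  86.251.204.240/29
  86.251.204.248/29
Subnets: 86.251.204.192/29, 86.251.204.200/29, 86.251.204.208/29, 86.251.204.216/29, 86.251.204.224/29, 86.251.204.232/29, 86.251.204.240/29, 86.251.204.248/29


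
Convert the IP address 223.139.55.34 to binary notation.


223 = 11011111
139 = 10001011
55 = 00110111
34 = 00100010
Binary: 11011111.10001011.00110111.00100010


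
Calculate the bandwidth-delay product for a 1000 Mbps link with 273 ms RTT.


BDP = bandwidth * RTT
= 1000 Mbps * 273 ms
= 1000 * 1e6 * 273 / 1000 bits
= 273000000 bits
= 34125000 bytes
= 33325.1953 KB
BDP = 273000000 bits (34125000 bytes)


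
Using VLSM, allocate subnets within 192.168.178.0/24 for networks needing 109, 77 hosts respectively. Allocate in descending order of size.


109 hosts -> /25 (126 usable): 192.168.178.0/25
77 hosts -> /25 (126 usable): 192.168.178.128/25
Allocation: 192.168.178.0/25 (109 hosts, 126 usable); 192.168.178.128/25 (77 hosts, 126 usable)


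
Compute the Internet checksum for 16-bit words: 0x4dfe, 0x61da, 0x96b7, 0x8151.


Sum all words (with carry folding):
+ 0x4dfe = 0x4dfe
+ 0x61da = 0xafd8
+ 0x96b7 = 0x4690
+ 0x8151 = 0xc7e1
One's complement: ~0xc7e1
Checksum = 0x381e


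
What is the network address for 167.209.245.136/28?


IP:   10100111.11010001.11110101.10001000
Mask: 11111111.11111111.11111111.11110000
AND operation:
Net:  10100111.11010001.11110101.10000000
Network: 167.209.245.128/28


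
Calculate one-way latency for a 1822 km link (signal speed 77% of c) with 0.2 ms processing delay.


Speed = 0.77 * 3e5 km/s = 231000 km/s
Propagation delay = 1822 / 231000 = 0.0079 s = 7.8874 ms
Processing delay = 0.2 ms
Total one-way latency = 8.0874 ms


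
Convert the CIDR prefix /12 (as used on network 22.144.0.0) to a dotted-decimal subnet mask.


/12 means 12 network bits, 20 host bits
Binary: 11111111111100000000000000000000
Mask: 255.240.0.0


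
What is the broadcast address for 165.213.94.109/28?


Network: 165.213.94.96/28
Host bits = 4
Set all host bits to 1:
Broadcast: 165.213.94.111


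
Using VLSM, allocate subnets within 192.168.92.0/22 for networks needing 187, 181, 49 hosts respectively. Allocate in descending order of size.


187 hosts -> /24 (254 usable): 192.168.92.0/24
181 hosts -> /24 (254 usable): 192.168.93.0/24
49 hosts -> /26 (62 usable): 192.168.94.0/26
Allocation: 192.168.92.0/24 (187 hosts, 254 usable); 192.168.93.0/24 (181 hosts, 254 usable); 192.168.94.0/26 (49 hosts, 62 usable)


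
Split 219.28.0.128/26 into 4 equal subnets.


New prefix = 26 + 2 = 28
Each subnet has 16 addresses
  219.28.0.128/28
  219.28.0.144/28
  219.28.0.160/28
  219.28.0.176/28
Subnets: 219.28.0.128/28, 219.28.0.144/28, 219.28.0.160/28, 219.28.0.176/28


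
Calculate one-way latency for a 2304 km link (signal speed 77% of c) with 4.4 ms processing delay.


Speed = 0.77 * 3e5 km/s = 231000 km/s
Propagation delay = 2304 / 231000 = 0.01 s = 9.974 ms
Processing delay = 4.4 ms
Total one-way latency = 14.374 ms


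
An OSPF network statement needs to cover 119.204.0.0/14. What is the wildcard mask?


Subnet mask: 255.252.0.0
Wildcard = 255.255.255.255 - subnet mask
255 - 255 = 0
255 - 252 = 3
255 - 0 = 255
255 - 0 = 255
Wildcard: 0.3.255.255


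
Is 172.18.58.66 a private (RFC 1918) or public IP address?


RFC 1918 private ranges:
  10.0.0.0/8 (10.0.0.0 - 10.255.255.255)
  172.16.0.0/12 (172.16.0.0 - 172.31.255.255)
  192.168.0.0/16 (192.168.0.0 - 192.168.255.255)
Private (in 172.16.0.0/12)


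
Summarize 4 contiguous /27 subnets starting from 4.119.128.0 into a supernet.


Original prefix: /27
Number of subnets: 4 = 2^2
New prefix = 27 - 2 = 25
Supernet: 4.119.128.0/25


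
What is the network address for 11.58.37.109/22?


IP:   00001011.00111010.00100101.01101101
Mask: 11111111.11111111.11111100.00000000
AND operation:
Net:  00001011.00111010.00100100.00000000
Network: 11.58.36.0/22


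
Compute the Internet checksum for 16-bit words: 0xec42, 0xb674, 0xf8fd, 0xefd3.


Sum all words (with carry folding):
+ 0xec42 = 0xec42
+ 0xb674 = 0xa2b7
+ 0xf8fd = 0x9bb5
+ 0xefd3 = 0x8b89
One's complement: ~0x8b89
Checksum = 0x7476


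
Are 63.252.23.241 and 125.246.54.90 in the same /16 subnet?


Mask: 255.255.0.0
63.252.23.241 AND mask = 63.252.0.0
125.246.54.90 AND mask = 125.246.0.0
No, different subnets (63.252.0.0 vs 125.246.0.0)


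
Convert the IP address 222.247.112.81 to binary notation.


222 = 11011110
247 = 11110111
112 = 01110000
81 = 01010001
Binary: 11011110.11110111.01110000.01010001


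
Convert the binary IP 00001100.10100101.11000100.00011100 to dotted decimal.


00001100 = 12
10100101 = 165
11000100 = 196
00011100 = 28
IP: 12.165.196.28


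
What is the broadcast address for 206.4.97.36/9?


Network: 206.0.0.0/9
Host bits = 23
Set all host bits to 1:
Broadcast: 206.127.255.255


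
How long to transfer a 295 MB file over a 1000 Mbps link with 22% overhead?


Effective throughput = 1000 * (1 - 22/100) = 780 Mbps
File size in Mb = 295 * 8 = 2360 Mb
Time = 2360 / 780
Time = 3.0256 seconds


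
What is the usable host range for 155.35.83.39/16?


Network: 155.35.0.0
Broadcast: 155.35.255.255
First usable = network + 1
Last usable = broadcast - 1
Range: 155.35.0.1 to 155.35.255.254


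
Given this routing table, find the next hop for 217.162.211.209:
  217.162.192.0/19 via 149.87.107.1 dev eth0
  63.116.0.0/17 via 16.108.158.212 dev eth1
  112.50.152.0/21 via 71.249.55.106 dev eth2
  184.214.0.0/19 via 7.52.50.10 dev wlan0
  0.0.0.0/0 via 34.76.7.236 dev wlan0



Longest prefix match for 217.162.211.209:
  /19 217.162.192.0: MATCH
  /17 63.116.0.0: no
  /21 112.50.152.0: no
  /19 184.214.0.0: no
  /0 0.0.0.0: MATCH
Selected: next-hop 149.87.107.1 via eth0 (matched /19)


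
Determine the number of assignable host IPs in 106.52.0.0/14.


Host bits = 32 - 14 = 18
Total addresses = 2^18 = 262144
Usable = total - 2 (network and broadcast)
Usable hosts: 262142


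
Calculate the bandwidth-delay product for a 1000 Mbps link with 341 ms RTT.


BDP = bandwidth * RTT
= 1000 Mbps * 341 ms
= 1000 * 1e6 * 341 / 1000 bits
= 341000000 bits
= 42625000 bytes
= 41625.9766 KB
BDP = 341000000 bits (42625000 bytes)


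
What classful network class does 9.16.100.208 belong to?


First octet: 9
Binary: 00001001
0xxxxxxx -> Class A (1-126)
Class A, default mask 255.0.0.0 (/8)


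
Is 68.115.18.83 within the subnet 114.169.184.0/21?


Subnet network: 114.169.184.0
Test IP AND mask: 68.115.16.0
No, 68.115.18.83 is not in 114.169.184.0/21


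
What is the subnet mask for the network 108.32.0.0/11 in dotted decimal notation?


/11 means 11 network bits, 21 host bits
Binary: 11111111111000000000000000000000
Mask: 255.224.0.0


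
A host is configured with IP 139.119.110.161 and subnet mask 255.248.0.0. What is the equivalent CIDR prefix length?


Binary: 11111111.11111000.00000000.00000000
Count leading 1s
Prefix: /13


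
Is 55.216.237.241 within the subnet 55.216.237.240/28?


Subnet network: 55.216.237.240
Test IP AND mask: 55.216.237.240
Yes, 55.216.237.241 is in 55.216.237.240/28


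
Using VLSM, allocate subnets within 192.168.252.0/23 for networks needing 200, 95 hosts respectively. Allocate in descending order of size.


200 hosts -> /24 (254 usable): 192.168.252.0/24
95 hosts -> /25 (126 usable): 192.168.253.0/25
Allocation: 192.168.252.0/24 (200 hosts, 254 usable); 192.168.253.0/25 (95 hosts, 126 usable)


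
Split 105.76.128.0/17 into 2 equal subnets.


New prefix = 17 + 1 = 18
Each subnet has 16384 addresses
  105.76.128.0/18
  105.76.192.0/18
Subnets: 105.76.128.0/18, 105.76.192.0/18


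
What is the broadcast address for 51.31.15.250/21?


Network: 51.31.8.0/21
Host bits = 11
Set all host bits to 1:
Broadcast: 51.31.15.255


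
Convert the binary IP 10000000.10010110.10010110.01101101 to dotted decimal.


10000000 = 128
10010110 = 150
10010110 = 150
01101101 = 109
IP: 128.150.150.109


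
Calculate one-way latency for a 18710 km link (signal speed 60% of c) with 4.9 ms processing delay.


Speed = 0.6 * 3e5 km/s = 180000 km/s
Propagation delay = 18710 / 180000 = 0.1039 s = 103.9444 ms
Processing delay = 4.9 ms
Total one-way latency = 108.8444 ms


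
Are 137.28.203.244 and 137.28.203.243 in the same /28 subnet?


Mask: 255.255.255.240
137.28.203.244 AND mask = 137.28.203.240
137.28.203.243 AND mask = 137.28.203.240
Yes, same subnet (137.28.203.240)


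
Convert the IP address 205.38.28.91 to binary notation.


205 = 11001101
38 = 00100110
28 = 00011100
91 = 01011011
Binary: 11001101.00100110.00011100.01011011


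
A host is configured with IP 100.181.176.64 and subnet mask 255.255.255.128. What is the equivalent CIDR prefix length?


Binary: 11111111.11111111.11111111.10000000
Count leading 1s
Prefix: /25


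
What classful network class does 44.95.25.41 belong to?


First octet: 44
Binary: 00101100
0xxxxxxx -> Class A (1-126)
Class A, default mask 255.0.0.0 (/8)


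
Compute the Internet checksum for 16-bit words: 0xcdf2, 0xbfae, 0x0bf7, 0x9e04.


Sum all words (with carry folding):
+ 0xcdf2 = 0xcdf2
+ 0xbfae = 0x8da1
+ 0x0bf7 = 0x9998
+ 0x9e04 = 0x379d
One's complement: ~0x379d
Checksum = 0xc862


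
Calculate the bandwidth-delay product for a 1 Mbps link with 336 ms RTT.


BDP = bandwidth * RTT
= 1 Mbps * 336 ms
= 1 * 1e6 * 336 / 1000 bits
= 336000 bits
= 42000 bytes
= 41.0156 KB
BDP = 336000 bits (42000 bytes)


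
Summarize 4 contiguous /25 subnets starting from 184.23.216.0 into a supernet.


Original prefix: /25
Number of subnets: 4 = 2^2
New prefix = 25 - 2 = 23
Supernet: 184.23.216.0/23


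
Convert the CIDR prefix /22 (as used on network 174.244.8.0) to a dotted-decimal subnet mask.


/22 means 22 network bits, 10 host bits
Binary: 11111111111111111111110000000000
Mask: 255.255.252.0


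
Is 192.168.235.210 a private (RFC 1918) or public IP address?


RFC 1918 private ranges:
  10.0.0.0/8 (10.0.0.0 - 10.255.255.255)
  172.16.0.0/12 (172.16.0.0 - 172.31.255.255)
  192.168.0.0/16 (192.168.0.0 - 192.168.255.255)
Private (in 192.168.0.0/16)


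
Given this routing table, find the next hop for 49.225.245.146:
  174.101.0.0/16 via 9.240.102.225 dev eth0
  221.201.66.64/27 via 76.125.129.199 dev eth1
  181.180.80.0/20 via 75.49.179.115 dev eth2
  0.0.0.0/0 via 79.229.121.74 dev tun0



Longest prefix match for 49.225.245.146:
  /16 174.101.0.0: no
  /27 221.201.66.64: no
  /20 181.180.80.0: no
  /0 0.0.0.0: MATCH
Selected: next-hop 79.229.121.74 via tun0 (matched /0)


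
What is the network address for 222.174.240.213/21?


IP:   11011110.10101110.11110000.11010101
Mask: 11111111.11111111.11111000.00000000
AND operation:
Net:  11011110.10101110.11110000.00000000
Network: 222.174.240.0/21


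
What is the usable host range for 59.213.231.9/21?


Network: 59.213.224.0
Broadcast: 59.213.231.255
First usable = network + 1
Last usable = broadcast - 1
Range: 59.213.224.1 to 59.213.231.254


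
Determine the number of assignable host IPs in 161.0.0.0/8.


Host bits = 32 - 8 = 24
Total addresses = 2^24 = 16777216
Usable = total - 2 (network and broadcast)
Usable hosts: 16777214


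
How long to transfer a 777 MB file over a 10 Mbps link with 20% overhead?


Effective throughput = 10 * (1 - 20/100) = 8 Mbps
File size in Mb = 777 * 8 = 6216 Mb
Time = 6216 / 8
Time = 777 seconds


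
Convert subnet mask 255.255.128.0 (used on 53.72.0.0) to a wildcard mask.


Subnet mask: 255.255.128.0
Wildcard = 255.255.255.255 - subnet mask
255 - 255 = 0
255 - 255 = 0
255 - 128 = 127
255 - 0 = 255
Wildcard: 0.0.127.255


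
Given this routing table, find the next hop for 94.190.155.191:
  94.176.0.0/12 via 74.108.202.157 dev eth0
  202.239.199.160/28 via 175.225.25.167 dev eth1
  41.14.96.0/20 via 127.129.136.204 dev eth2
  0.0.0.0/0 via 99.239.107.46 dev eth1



Longest prefix match for 94.190.155.191:
  /12 94.176.0.0: MATCH
  /28 202.239.199.160: no
  /20 41.14.96.0: no
  /0 0.0.0.0: MATCH
Selected: next-hop 74.108.202.157 via eth0 (matched /12)


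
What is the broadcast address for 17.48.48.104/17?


Network: 17.48.0.0/17
Host bits = 15
Set all host bits to 1:
Broadcast: 17.48.127.255


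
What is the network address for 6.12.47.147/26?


IP:   00000110.00001100.00101111.10010011
Mask: 11111111.11111111.11111111.11000000
AND operation:
Net:  00000110.00001100.00101111.10000000
Network: 6.12.47.128/26


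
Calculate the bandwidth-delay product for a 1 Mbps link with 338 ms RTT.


BDP = bandwidth * RTT
= 1 Mbps * 338 ms
= 1 * 1e6 * 338 / 1000 bits
= 338000 bits
= 42250 bytes
= 41.2598 KB
BDP = 338000 bits (42250 bytes)


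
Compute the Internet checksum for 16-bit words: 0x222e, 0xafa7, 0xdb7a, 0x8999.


Sum all words (with carry folding):
+ 0x222e = 0x222e
+ 0xafa7 = 0xd1d5
+ 0xdb7a = 0xad50
+ 0x8999 = 0x36ea
One's complement: ~0x36ea
Checksum = 0xc915


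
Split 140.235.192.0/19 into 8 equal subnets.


New prefix = 19 + 3 = 22
Each subnet has 1024 addresses
  140.235.192.0/22
  140.235.196.0/22
  140.235.200.0/22
  140.235.204.0/22
  140.235.208.0/22
  140.235.212.0/22
  140.235.216.0/22
  140.235.220.0/22
Subnets: 140.235.192.0/22, 140.235.196.0/22, 140.235.200.0/22, 140.235.204.0/22, 140.235.208.0/22, 140.235.212.0/22, 140.235.216.0/22, 140.235.220.0/22


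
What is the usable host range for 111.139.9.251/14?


Network: 111.136.0.0
Broadcast: 111.139.255.255
First usable = network + 1
Last usable = broadcast - 1
Range: 111.136.0.1 to 111.139.255.254


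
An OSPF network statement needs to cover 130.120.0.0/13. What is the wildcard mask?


Subnet mask: 255.248.0.0
Wildcard = 255.255.255.255 - subnet mask
255 - 255 = 0
255 - 248 = 7
255 - 0 = 255
255 - 0 = 255
Wildcard: 0.7.255.255


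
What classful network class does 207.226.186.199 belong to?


First octet: 207
Binary: 11001111
110xxxxx -> Class C (192-223)
Class C, default mask 255.255.255.0 (/24)


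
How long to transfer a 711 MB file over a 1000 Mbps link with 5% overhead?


Effective throughput = 1000 * (1 - 5/100) = 950 Mbps
File size in Mb = 711 * 8 = 5688 Mb
Time = 5688 / 950
Time = 5.9874 seconds


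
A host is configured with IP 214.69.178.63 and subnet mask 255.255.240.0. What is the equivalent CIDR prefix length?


Binary: 11111111.11111111.11110000.00000000
Count leading 1s
Prefix: /20


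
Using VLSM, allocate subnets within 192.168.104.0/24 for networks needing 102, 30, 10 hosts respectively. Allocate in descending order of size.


102 hosts -> /25 (126 usable): 192.168.104.0/25
30 hosts -> /27 (30 usable): 192.168.104.128/27
10 hosts -> /28 (14 usable): 192.168.104.160/28
Allocation: 192.168.104.0/25 (102 hosts, 126 usable); 192.168.104.128/27 (30 hosts, 30 usable); 192.168.104.160/28 (10 hosts, 14 usable)


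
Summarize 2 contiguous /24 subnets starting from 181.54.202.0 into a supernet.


Original prefix: /24
Number of subnets: 2 = 2^1
New prefix = 24 - 1 = 23
Supernet: 181.54.202.0/23


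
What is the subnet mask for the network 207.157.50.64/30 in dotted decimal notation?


/30 means 30 network bits, 2 host bits
Binary: 11111111111111111111111111111100
Mask: 255.255.255.252


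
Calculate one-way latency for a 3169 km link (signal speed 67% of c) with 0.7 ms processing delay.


Speed = 0.67 * 3e5 km/s = 201000 km/s
Propagation delay = 3169 / 201000 = 0.0158 s = 15.7662 ms
Processing delay = 0.7 ms
Total one-way latency = 16.4662 ms


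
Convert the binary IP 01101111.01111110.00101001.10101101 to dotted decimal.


01101111 = 111
01111110 = 126
00101001 = 41
10101101 = 173
IP: 111.126.41.173


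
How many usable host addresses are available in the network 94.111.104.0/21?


Host bits = 32 - 21 = 11
Total addresses = 2^11 = 2048
Usable = total - 2 (network and broadcast)
Usable hosts: 2046


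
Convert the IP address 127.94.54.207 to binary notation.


127 = 01111111
94 = 01011110
54 = 00110110
207 = 11001111
Binary: 01111111.01011110.00110110.11001111


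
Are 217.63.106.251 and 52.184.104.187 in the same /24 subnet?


Mask: 255.255.255.0
217.63.106.251 AND mask = 217.63.106.0
52.184.104.187 AND mask = 52.184.104.0
No, different subnets (217.63.106.0 vs 52.184.104.0)


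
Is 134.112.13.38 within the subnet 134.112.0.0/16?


Subnet network: 134.112.0.0
Test IP AND mask: 134.112.0.0
Yes, 134.112.13.38 is in 134.112.0.0/16


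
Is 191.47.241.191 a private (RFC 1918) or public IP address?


RFC 1918 private ranges:
  10.0.0.0/8 (10.0.0.0 - 10.255.255.255)
  172.16.0.0/12 (172.16.0.0 - 172.31.255.255)
  192.168.0.0/16 (192.168.0.0 - 192.168.255.255)
Public (not in any RFC 1918 range)


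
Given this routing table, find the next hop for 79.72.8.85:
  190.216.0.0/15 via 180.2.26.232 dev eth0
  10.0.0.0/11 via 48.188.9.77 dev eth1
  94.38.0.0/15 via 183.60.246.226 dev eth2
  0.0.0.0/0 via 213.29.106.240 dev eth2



Longest prefix match for 79.72.8.85:
  /15 190.216.0.0: no
  /11 10.0.0.0: no
  /15 94.38.0.0: no
  /0 0.0.0.0: MATCH
Selected: next-hop 213.29.106.240 via eth2 (matched /0)


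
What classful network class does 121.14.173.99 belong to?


First octet: 121
Binary: 01111001
0xxxxxxx -> Class A (1-126)
Class A, default mask 255.0.0.0 (/8)


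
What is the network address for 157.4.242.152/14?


IP:   10011101.00000100.11110010.10011000
Mask: 11111111.11111100.00000000.00000000
AND operation:
Net:  10011101.00000100.00000000.00000000
Network: 157.4.0.0/14


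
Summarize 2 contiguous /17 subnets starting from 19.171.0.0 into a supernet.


Original prefix: /17
Number of subnets: 2 = 2^1
New prefix = 17 - 1 = 16
Supernet: 19.171.0.0/16


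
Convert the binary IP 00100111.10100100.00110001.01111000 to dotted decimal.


00100111 = 39
10100100 = 164
00110001 = 49
01111000 = 120
IP: 39.164.49.120


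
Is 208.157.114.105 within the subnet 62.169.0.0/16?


Subnet network: 62.169.0.0
Test IP AND mask: 208.157.0.0
No, 208.157.114.105 is not in 62.169.0.0/16


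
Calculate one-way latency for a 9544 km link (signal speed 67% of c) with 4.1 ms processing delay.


Speed = 0.67 * 3e5 km/s = 201000 km/s
Propagation delay = 9544 / 201000 = 0.0475 s = 47.4826 ms
Processing delay = 4.1 ms
Total one-way latency = 51.5826 ms
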